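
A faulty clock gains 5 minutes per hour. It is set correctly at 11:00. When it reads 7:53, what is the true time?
For every 60 true minutes, the faulty clock advances 65 minutes, so 1 faulty-clock minute corresponds to 60/65 true minutes.
From 11:00 to 7:53 on the faulty dial is 533 minutes.
True elapsed: 533 x 60/65 = 492 minutes = 8 hours and 12 minutes.
True time: 11:00 + 8 hours and 12 minutes = 7:12.

Final answer: 7:12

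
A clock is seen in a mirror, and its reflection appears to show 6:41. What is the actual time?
Reflection across the vertical (12-6) axis maps a hand at angle A degrees to (360 - A) degrees, which sends a reading of T minutes past 12:00 to (720 - T) minutes past 12:00.
Mirror reads 6:41 = 401 minutes past 12:00.
Actual time: (720 - 401) mod 720 = 319 minutes = 5:19.

Final answer: 5:19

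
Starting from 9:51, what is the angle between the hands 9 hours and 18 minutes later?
First find the time 9 hours and 18 minutes after 9:51.
Total minutes: 9 x 60 + 51 + 9 x 60 + 18 = 1149.
1149 mod 720 = 429 minutes = 7:09.
Now compute the angle at 7:09:
Hour hand: 7 x 30 + 9 x 0.5 = 214.5 degrees
Minute hand: 9 x 6 = 54 degrees
Difference: |214.5 - 54| = 160.5 degrees
The angle is 160.5 degrees

Final answer: 160.5 degrees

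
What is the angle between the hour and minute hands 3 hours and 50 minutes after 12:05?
First find the time 3 hours and 50 minutes after 12:05.
Total minutes: 12 x 60 + 5 + 3 x 60 + 50 = 955.
955 mod 720 = 235 minutes = 3:55.
Now compute the angle at 3:55:
Hour hand: 3 x 30 + 55 x 0.5 = 117.5 degrees
Minute hand: 55 x 6 = 330 degrees
Difference: |117.5 - 330| = 212.5 degrees
Smaller angle: 360 - 212.5 = 147.5 degrees

Final answer: 147.5 degrees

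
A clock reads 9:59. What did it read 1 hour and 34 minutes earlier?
Starting time: 9:59 = 599 total minutes past 12:00
Subtracting: 1 hour and 34 minutes = 94 minutes
599 - 94 = 505 minutes
= 8 hours and 25 minutes past 12:00 = 8:25

Final answer: 8:25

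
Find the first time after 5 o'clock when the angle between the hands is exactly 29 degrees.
At t minutes past 5:00, the hour hand is at 30 x 5 + 0.5t degrees and the minute hand is at 6t degrees.
The smaller angle between them is 29 degrees when |30H - 5.5t| = 29 or |30H - 5.5t| = 331.
With H = 5, solve 30 x 5 - 5.5t = +/- target for each target:
  t = (30 x 5 - 29) / 5.5 = 22
  t = (30 x 5 + 29) / 5.5 = 32.55
  t = (30 x 5 - 331) / 5.5 = -32.91 (outside (0, 60))
  t = (30 x 5 + 331) / 5.5 = 87.45 (outside (0, 60))
Valid solutions in (0, 60): {22, 32.55} minutes.
The first occurrence is t = 22 minutes.
The hands form a 29-degree angle at 22 minutes past 5:00.

Final answer: 22 minutes past 5:00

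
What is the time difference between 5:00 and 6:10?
From 5:00 to 6:10:
(6 x 60 + 10) - (5 x 60 + 0) = 370 - 300 = 70 minutes
= 1 hour and 10 minutes

Final answer: 1 hour and 10 minutes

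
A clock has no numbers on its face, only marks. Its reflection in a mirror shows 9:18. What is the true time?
Reflection across the vertical (12-6) axis maps a hand at angle A degrees to (360 - A) degrees, which sends a reading of T minutes past 12:00 to (720 - T) minutes past 12:00.
Mirror reads 9:18 = 558 minutes past 12:00.
Actual time: (720 - 558) mod 720 = 162 minutes = 2:42.

Final answer: 2:42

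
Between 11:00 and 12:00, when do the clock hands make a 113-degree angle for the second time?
At t minutes past 11:00, the hour hand is at 30 x 11 + 0.5t degrees and the minute hand is at 6t degrees.
The smaller angle between them is 113 degrees when |30H - 5.5t| = 113 or |30H - 5.5t| = 247.
With H = 11, solve 30 x 11 - 5.5t = +/- target for each target:
  t = (30 x 11 - 113) / 5.5 = 39.45
  t = (30 x 11 + 113) / 5.5 = 80.55 (outside (0, 60))
  t = (30 x 11 - 247) / 5.5 = 15.09
  t = (30 x 11 + 247) / 5.5 = 104.91 (outside (0, 60))
Valid solutions in (0, 60): {15.09, 39.45} minutes.
The second occurrence is t = 39.45 minutes.
The hands form a 113-degree angle at 39.45 minutes past 11:00.

Final answer: 39.45 minutes past 11:00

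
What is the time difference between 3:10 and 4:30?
From 3:10 to 4:30:
(4 x 60 + 30) - (3 x 60 + 10) = 270 - 190 = 80 minutes
= 1 hour and 20 minutes

Final answer: 1 hour and 20 minutes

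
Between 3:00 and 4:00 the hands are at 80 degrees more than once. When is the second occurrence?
At t minutes past 3:00, the hour hand is at 30 x 3 + 0.5t degrees and the minute hand is at 6t degrees.
The smaller angle between them is 80 degrees when |30H - 5.5t| = 80 or |30H - 5.5t| = 280.
With H = 3, solve 30 x 3 - 5.5t = +/- target for each target:
  t = (30 x 3 - 80) / 5.5 = 1.82
  t = (30 x 3 + 80) / 5.5 = 30.91
  t = (30 x 3 - 280) / 5.5 = -34.55 (outside (0, 60))
  t = (30 x 3 + 280) / 5.5 = 67.27 (outside (0, 60))
Valid solutions in (0, 60): {1.82, 30.91} minutes.
The second occurrence is t = 30.91 minutes.
The hands form a 80-degree angle at 30.91 minutes past 3:00.

Final answer: 30.91 minutes past 3:00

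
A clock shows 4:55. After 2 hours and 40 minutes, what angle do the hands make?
First find the time 2 hours and 40 minutes after 4:55.
Total minutes: 4 x 60 + 55 + 2 x 60 + 40 = 455.
455 mod 720 = 455 minutes = 7:35.
Now compute the angle at 7:35:
Hour hand: 7 x 30 + 35 x 0.5 = 227.5 degrees
Minute hand: 35 x 6 = 210 degrees
Difference: |227.5 - 210| = 17.5 degrees
The angle is 17.5 degrees

Final answer: 17.5 degrees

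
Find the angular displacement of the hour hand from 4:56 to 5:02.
The hour hand moves 0.5 degrees per minute.
Time elapsed: 5:02 - 4:56 = 6 minutes
Angular displacement: 6 x 0.5 = 3 degrees

Final answer: 3 degrees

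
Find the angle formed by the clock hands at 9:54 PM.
Hour hand position: 9 x 30 + 54 x 0.5 = 297 degrees
Minute hand position: 54 x 6 = 324 degrees
Difference: |297 - 324| = 27 degrees
The angle between the hands is 27 degrees

Final answer: 27 degrees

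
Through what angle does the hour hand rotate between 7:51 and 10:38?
The hour hand moves 0.5 degrees per minute.
Time elapsed: 10:38 - 7:51 = 167 minutes
Angular displacement: 167 x 0.5 = 83.5 degrees

Final answer: 83.5 degrees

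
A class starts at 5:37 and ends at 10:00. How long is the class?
From 5:37 to 10:00:
(10 x 60 + 0) - (5 x 60 + 37) = 600 - 337 = 263 minutes
= 4 hours and 23 minutes

Final answer: 4 hours and 23 minutes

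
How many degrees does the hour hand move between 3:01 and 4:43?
The hour hand moves 0.5 degrees per minute.
Time elapsed: 4:43 - 3:01 = 102 minutes
Angular displacement: 102 x 0.5 = 51 degrees

Final answer: 51 degrees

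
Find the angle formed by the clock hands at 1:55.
Hour hand position: 1 x 30 + 55 x 0.5 = 57.5 degrees
Minute hand position: 55 x 6 = 330 degrees
Difference: |57.5 - 330| = 272.5 degrees
Since 272.5 > 180, the smaller angle is 360 - 272.5 = 87.5 degrees

Final answer: 87.5 degrees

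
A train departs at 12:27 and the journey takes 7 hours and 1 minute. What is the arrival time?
Starting time: 12:27
Adding 1 minute to 27 minutes: 27 + 1 = 28 minutes
Adding 7 hours: 12 + 7 = 19 - 12 = 7
Final time: 7:28

Final answer: 7:28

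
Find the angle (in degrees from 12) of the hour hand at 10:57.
The hour hand moves 30 degrees per hour and 0.5 degrees per minute.
At 10:57: (10) x 30 + 57 x 0.5 = 300 + 28.5 = 328.5 degrees

Final answer: 328.5 degrees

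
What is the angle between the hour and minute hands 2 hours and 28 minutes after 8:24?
First find the time 2 hours and 28 minutes after 8:24.
Total minutes: 8 x 60 + 24 + 2 x 60 + 28 = 652.
652 mod 720 = 652 minutes = 10:52.
Now compute the angle at 10:52:
Hour hand: 10 x 30 + 52 x 0.5 = 326 degrees
Minute hand: 52 x 6 = 312 degrees
Difference: |326 - 312| = 14 degrees
The angle is 14 degrees

Final answer: 14 degrees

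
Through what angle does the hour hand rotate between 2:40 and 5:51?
The hour hand moves 0.5 degrees per minute.
Time elapsed: 5:51 - 2:40 = 191 minutes
Angular displacement: 191 x 0.5 = 95.5 degrees

Final answer: 95.5 degrees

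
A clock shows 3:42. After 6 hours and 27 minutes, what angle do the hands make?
First find the time 6 hours and 27 minutes after 3:42.
Total minutes: 3 x 60 + 42 + 6 x 60 + 27 = 609.
609 mod 720 = 609 minutes = 10:09.
Now compute the angle at 10:09:
Hour hand: 10 x 30 + 9 x 0.5 = 304.5 degrees
Minute hand: 9 x 6 = 54 degrees
Difference: |304.5 - 54| = 250.5 degrees
Smaller angle: 360 - 250.5 = 109.5 degrees

Final answer: 109.5 degrees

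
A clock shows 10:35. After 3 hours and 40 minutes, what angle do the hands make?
First find the time 3 hours and 40 minutes after 10:35.
Total minutes: 10 x 60 + 35 + 3 x 60 + 40 = 855.
855 mod 720 = 135 minutes = 2:15.
Now compute the angle at 2:15:
Hour hand: 2 x 30 + 15 x 0.5 = 67.5 degrees
Minute hand: 15 x 6 = 90 degrees
Difference: |67.5 - 90| = 22.5 degrees
The angle is 22.5 degrees

Final answer: 22.5 degrees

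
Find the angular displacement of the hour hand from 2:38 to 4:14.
The hour hand moves 0.5 degrees per minute.
Time elapsed: 4:14 - 2:38 = 96 minutes
Angular displacement: 96 x 0.5 = 48 degrees

Final answer: 48 degrees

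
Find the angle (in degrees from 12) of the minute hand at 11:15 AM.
The minute hand moves 6 degrees per minute.
At 11:15: 15 x 6 = 90 degrees

Final answer: 90 degrees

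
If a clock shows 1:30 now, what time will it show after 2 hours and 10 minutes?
Starting time: 1:30
Adding 10 minutes to 30 minutes: 30 + 10 = 40 minutes
Adding 2 hours: 1 + 2 = 3
Final time: 3:40

Final answer: 3:40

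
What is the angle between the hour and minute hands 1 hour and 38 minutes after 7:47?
First find the time 1 hour and 38 minutes after 7:47.
Total minutes: 7 x 60 + 47 + 1 x 60 + 38 = 565.
565 mod 720 = 565 minutes = 9:25.
Now compute the angle at 9:25:
Hour hand: 9 x 30 + 25 x 0.5 = 282.5 degrees
Minute hand: 25 x 6 = 150 degrees
Difference: |282.5 - 150| = 132.5 degrees
The angle is 132.5 degrees

Final answer: 132.5 degrees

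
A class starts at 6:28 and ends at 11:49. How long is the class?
From 6:28 to 11:49:
(11 x 60 + 49) - (6 x 60 + 28) = 709 - 388 = 321 minutes
= 5 hours and 21 minutes

Final answer: 5 hours and 21 minutes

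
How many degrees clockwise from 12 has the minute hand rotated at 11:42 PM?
The minute hand moves 6 degrees per minute.
At 11:42: 42 x 6 = 252 degrees

Final answer: 252 degrees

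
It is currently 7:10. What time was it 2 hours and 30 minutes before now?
Starting time: 7:10 = 430 total minutes past 12:00
Subtracting: 2 hours and 30 minutes = 150 minutes
430 - 150 = 280 minutes
= 4 hours and 40 minutes past 12:00 = 4:40

Final answer: 4:40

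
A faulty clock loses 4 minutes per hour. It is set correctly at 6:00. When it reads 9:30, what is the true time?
For every 60 true minutes, the faulty clock advances 56 minutes, so 1 faulty-clock minute corresponds to 60/56 true minutes.
From 6:00 to 9:30 on the faulty dial is 210 minutes.
True elapsed: 210 x 60/56 = 225 minutes = 3 hours and 45 minutes.
True time: 6:00 + 3 hours and 45 minutes = 9:45.

Final answer: 9:45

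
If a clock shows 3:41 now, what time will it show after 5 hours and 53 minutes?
Starting time: 3:41
Adding 53 minutes to 41 minutes: 41 + 53 = 94 minutes = 1 hour and 34 minutes
Adding 5 hours: 3 + 5 + 1 (carry) = 9
Final time: 9:34

Final answer: 9:34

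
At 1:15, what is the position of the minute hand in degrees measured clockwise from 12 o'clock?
The minute hand moves 6 degrees per minute.
At 1:15: 15 x 6 = 90 degrees

Final answer: 90 degrees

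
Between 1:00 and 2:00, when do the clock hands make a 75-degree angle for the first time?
At t minutes past 1:00, the hour hand is at 30 x 1 + 0.5t degrees and the minute hand is at 6t degrees.
The smaller angle between them is 75 degrees when |30H - 5.5t| = 75 or |30H - 5.5t| = 285.
With H = 1, solve 30 x 1 - 5.5t = +/- target for each target:
  t = (30 x 1 - 75) / 5.5 = -8.18 (outside (0, 60))
  t = (30 x 1 + 75) / 5.5 = 19.09
  t = (30 x 1 - 285) / 5.5 = -46.36 (outside (0, 60))
  t = (30 x 1 + 285) / 5.5 = 57.27
Valid solutions in (0, 60): {19.09, 57.27} minutes.
The first occurrence is t = 19.09 minutes.
The hands form a 75-degree angle at 19.09 minutes past 1:00.

Final answer: 19.09 minutes past 1:00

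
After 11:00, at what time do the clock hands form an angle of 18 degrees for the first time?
At t minutes past 11:00, the hour hand is at 30 x 11 + 0.5t degrees and the minute hand is at 6t degrees.
The smaller angle between them is 18 degrees when |30H - 5.5t| = 18 or |30H - 5.5t| = 342.
With H = 11, solve 30 x 11 - 5.5t = +/- target for each target:
  t = (30 x 11 - 18) / 5.5 = 56.73
  t = (30 x 11 + 18) / 5.5 = 63.27 (outside (0, 60))
  t = (30 x 11 - 342) / 5.5 = -2.18 (outside (0, 60))
  t = (30 x 11 + 342) / 5.5 = 122.18 (outside (0, 60))
Valid solutions in (0, 60): {56.73} minutes.
The first occurrence is t = 56.73 minutes.
The hands form a 18-degree angle at 56.73 minutes past 11:00.

Final answer: 56.73 minutes past 11:00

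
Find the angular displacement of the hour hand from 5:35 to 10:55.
The hour hand moves 0.5 degrees per minute.
Time elapsed: 10:55 - 5:35 = 320 minutes
Angular displacement: 320 x 0.5 = 160 degrees

Final answer: 160 degrees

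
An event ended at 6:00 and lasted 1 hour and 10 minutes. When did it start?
Starting time: 6:00 = 360 total minutes past 12:00
Subtracting: 1 hour and 10 minutes = 70 minutes
360 - 70 = 290 minutes
= 4 hours and 50 minutes past 12:00 = 4:50

Final answer: 4:50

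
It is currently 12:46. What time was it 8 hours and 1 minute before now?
Starting time: 12:46 = 46 total minutes past 12:00
Subtracting: 8 hours and 1 minute = 481 minutes
46 - 481 = -435 (negative, add 12 hours = 720) = 285 minutes
= 4 hours and 45 minutes past 12:00 = 4:45

Final answer: 4:45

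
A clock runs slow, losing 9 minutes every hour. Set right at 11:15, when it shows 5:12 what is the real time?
For every 60 true minutes, the faulty clock advances 51 minutes, so 1 faulty-clock minute corresponds to 60/51 true minutes.
From 11:15 to 5:12 on the faulty dial is 357 minutes.
True elapsed: 357 x 60/51 = 420 minutes = 7 hours.
True time: 11:15 + 7 hours = 6:15.

Final answer: 6:15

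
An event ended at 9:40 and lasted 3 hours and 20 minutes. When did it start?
Starting time: 9:40 = 580 total minutes past 12:00
Subtracting: 3 hours and 20 minutes = 200 minutes
580 - 200 = 380 minutes
= 6 hours and 20 minutes past 12:00 = 6:20

Final answer: 6:20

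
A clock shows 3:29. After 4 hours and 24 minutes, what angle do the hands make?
First find the time 4 hours and 24 minutes after 3:29.
Total minutes: 3 x 60 + 29 + 4 x 60 + 24 = 473.
473 mod 720 = 473 minutes = 7:53.
Now compute the angle at 7:53:
Hour hand: 7 x 30 + 53 x 0.5 = 236.5 degrees
Minute hand: 53 x 6 = 318 degrees
Difference: |236.5 - 318| = 81.5 degrees
The angle is 81.5 degrees

Final answer: 81.5 degrees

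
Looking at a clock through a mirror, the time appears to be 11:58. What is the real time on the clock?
Reflection across the vertical (12-6) axis maps a hand at angle A degrees to (360 - A) degrees, which sends a reading of T minutes past 12:00 to (720 - T) minutes past 12:00.
Mirror reads 11:58 = 718 minutes past 12:00.
Actual time: (720 - 718) mod 720 = 2 minutes = 12:02.

Final answer: 12:02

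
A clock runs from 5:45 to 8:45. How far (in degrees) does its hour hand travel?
The hour hand moves 0.5 degrees per minute.
Time elapsed: 8:45 - 5:45 = 180 minutes
Angular displacement: 180 x 0.5 = 90 degrees

Final answer: 90 degrees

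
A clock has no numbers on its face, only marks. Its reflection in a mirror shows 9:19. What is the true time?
Reflection across the vertical (12-6) axis maps a hand at angle A degrees to (360 - A) degrees, which sends a reading of T minutes past 12:00 to (720 - T) minutes past 12:00.
Mirror reads 9:19 = 559 minutes past 12:00.
Actual time: (720 - 559) mod 720 = 161 minutes = 2:41.

Final answer: 2:41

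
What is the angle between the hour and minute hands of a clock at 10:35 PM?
Hour hand position: 10 x 30 + 35 x 0.5 = 317.5 degrees
Minute hand position: 35 x 6 = 210 degrees
Difference: |317.5 - 210| = 107.5 degrees
The angle between the hands is 107.5 degrees

Final answer: 107.5 degrees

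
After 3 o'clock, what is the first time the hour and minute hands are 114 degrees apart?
At t minutes past 3:00, the hour hand is at 30 x 3 + 0.5t degrees and the minute hand is at 6t degrees.
The smaller angle between them is 114 degrees when |30H - 5.5t| = 114 or |30H - 5.5t| = 246.
With H = 3, solve 30 x 3 - 5.5t = +/- target for each target:
  t = (30 x 3 - 114) / 5.5 = -4.36 (outside (0, 60))
  t = (30 x 3 + 114) / 5.5 = 37.09
  t = (30 x 3 - 246) / 5.5 = -28.36 (outside (0, 60))
  t = (30 x 3 + 246) / 5.5 = 61.09 (outside (0, 60))
Valid solutions in (0, 60): {37.09} minutes.
The first occurrence is t = 37.09 minutes.
The hands form a 114-degree angle at 37.09 minutes past 3:00.

Final answer: 37.09 minutes past 3:00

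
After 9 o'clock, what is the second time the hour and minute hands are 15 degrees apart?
At t minutes past 9:00, the hour hand is at 30 x 9 + 0.5t degrees and the minute hand is at 6t degrees.
The smaller angle between them is 15 degrees when |30H - 5.5t| = 15 or |30H - 5.5t| = 345.
With H = 9, solve 30 x 9 - 5.5t = +/- target for each target:
  t = (30 x 9 - 15) / 5.5 = 46.36
  t = (30 x 9 + 15) / 5.5 = 51.82
  t = (30 x 9 - 345) / 5.5 = -13.64 (outside (0, 60))
  t = (30 x 9 + 345) / 5.5 = 111.82 (outside (0, 60))
Valid solutions in (0, 60): {46.36, 51.82} minutes.
The second occurrence is t = 51.82 minutes.
The hands form a 15-degree angle at 51.82 minutes past 9:00.

Final answer: 51.82 minutes past 9:00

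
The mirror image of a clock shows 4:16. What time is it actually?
Reflection across the vertical (12-6) axis maps a hand at angle A degrees to (360 - A) degrees, which sends a reading of T minutes past 12:00 to (720 - T) minutes past 12:00.
Mirror reads 4:16 = 256 minutes past 12:00.
Actual time: (720 - 256) mod 720 = 464 minutes = 7:44.

Final answer: 7:44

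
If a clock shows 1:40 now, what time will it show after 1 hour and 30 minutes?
Starting time: 1:40
Adding 30 minutes to 40 minutes: 40 + 30 = 70 minutes = 1 hour and 10 minutes
Adding 1 hour: 1 + 1 + 1 (carry) = 3
Final time: 3:10

Final answer: 3:10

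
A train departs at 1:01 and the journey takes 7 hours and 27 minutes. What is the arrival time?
Starting time: 1:01
Adding 27 minutes to 1 minute: 1 + 27 = 28 minutes
Adding 7 hours: 1 + 7 = 8
Final time: 8:28

Final answer: 8:28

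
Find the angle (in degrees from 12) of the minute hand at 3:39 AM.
The minute hand moves 6 degrees per minute.
At 3:39: 39 x 6 = 234 degrees

Final answer: 234 degrees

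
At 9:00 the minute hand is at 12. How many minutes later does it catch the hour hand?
The minute hand gains 5.5 degrees per minute on the hour hand.
At 9:00, the hour hand is at 270 degrees and the minute hand is at 0 degrees.
The gap is 270 degrees. Time to close: 270/5.5 = 60 x 9/11 = 49.09 minutes.
The hands overlap at 49.09 minutes past 9:00.

Final answer: 49.09 minutes past 9:00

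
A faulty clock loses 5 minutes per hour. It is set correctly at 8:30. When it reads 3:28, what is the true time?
For every 60 true minutes, the faulty clock advances 55 minutes, so 1 faulty-clock minute corresponds to 60/55 true minutes.
From 8:30 to 3:28 on the faulty dial is 418 minutes.
True elapsed: 418 x 60/55 = 456 minutes = 7 hours and 36 minutes.
True time: 8:30 + 7 hours and 36 minutes = 4:06.

Final answer: 4:06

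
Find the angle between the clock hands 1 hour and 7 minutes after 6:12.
First find the time 1 hour and 7 minutes after 6:12.
Total minutes: 6 x 60 + 12 + 1 x 60 + 7 = 439.
439 mod 720 = 439 minutes = 7:19.
Now compute the angle at 7:19:
Hour hand: 7 x 30 + 19 x 0.5 = 219.5 degrees
Minute hand: 19 x 6 = 114 degrees
Difference: |219.5 - 114| = 105.5 degrees
The angle is 105.5 degrees

Final answer: 105.5 degrees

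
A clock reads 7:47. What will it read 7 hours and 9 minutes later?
Starting time: 7:47
Adding 9 minutes to 47 minutes: 47 + 9 = 56 minutes
Adding 7 hours: 7 + 7 = 14 - 12 = 2
Final time: 2:56

Final answer: 2:56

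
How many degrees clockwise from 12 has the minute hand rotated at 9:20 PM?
The minute hand moves 6 degrees per minute.
At 9:20: 20 x 6 = 120 degrees

Final answer: 120 degrees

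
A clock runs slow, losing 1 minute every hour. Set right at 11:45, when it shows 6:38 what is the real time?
For every 60 true minutes, the faulty clock advances 59 minutes, so 1 faulty-clock minute corresponds to 60/59 true minutes.
From 11:45 to 6:38 on the faulty dial is 413 minutes.
True elapsed: 413 x 60/59 = 420 minutes = 7 hours.
True time: 11:45 + 7 hours = 6:45.

Final answer: 6:45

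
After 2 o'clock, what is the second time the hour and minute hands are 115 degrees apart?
At t minutes past 2:00, the hour hand is at 30 x 2 + 0.5t degrees and the minute hand is at 6t degrees.
The smaller angle between them is 115 degrees when |30H - 5.5t| = 115 or |30H - 5.5t| = 245.
With H = 2, solve 30 x 2 - 5.5t = +/- target for each target:
  t = (30 x 2 - 115) / 5.5 = -10 (outside (0, 60))
  t = (30 x 2 + 115) / 5.5 = 31.82
  t = (30 x 2 - 245) / 5.5 = -33.64 (outside (0, 60))
  t = (30 x 2 + 245) / 5.5 = 55.45
Valid solutions in (0, 60): {31.82, 55.45} minutes.
The second occurrence is t = 55.45 minutes.
The hands form a 115-degree angle at 55.45 minutes past 2:00.

Final answer: 55.45 minutes past 2:00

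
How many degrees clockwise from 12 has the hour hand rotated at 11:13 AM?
The hour hand moves 30 degrees per hour and 0.5 degrees per minute.
At 11:13: (11) x 30 + 13 x 0.5 = 330 + 6.5 = 336.5 degrees

Final answer: 336.5 degrees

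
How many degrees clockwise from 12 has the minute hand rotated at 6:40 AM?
The minute hand moves 6 degrees per minute.
At 6:40: 40 x 6 = 240 degrees

Final answer: 240 degrees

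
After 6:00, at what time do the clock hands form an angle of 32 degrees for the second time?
At t minutes past 6:00, the hour hand is at 30 x 6 + 0.5t degrees and the minute hand is at 6t degrees.
The smaller angle between them is 32 degrees when |30H - 5.5t| = 32 or |30H - 5.5t| = 328.
With H = 6, solve 30 x 6 - 5.5t = +/- target for each target:
  t = (30 x 6 - 32) / 5.5 = 26.91
  t = (30 x 6 + 32) / 5.5 = 38.55
  t = (30 x 6 - 328) / 5.5 = -26.91 (outside (0, 60))
  t = (30 x 6 + 328) / 5.5 = 92.36 (outside (0, 60))
Valid solutions in (0, 60): {26.91, 38.55} minutes.
The second occurrence is t = 38.55 minutes.
The hands form a 32-degree angle at 38.55 minutes past 6:00.

Final answer: 38.55 minutes past 6:00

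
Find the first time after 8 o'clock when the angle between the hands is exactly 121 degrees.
At t minutes past 8:00, the hour hand is at 30 x 8 + 0.5t degrees and the minute hand is at 6t degrees.
The smaller angle between them is 121 degrees when |30H - 5.5t| = 121 or |30H - 5.5t| = 239.
With H = 8, solve 30 x 8 - 5.5t = +/- target for each target:
  t = (30 x 8 - 121) / 5.5 = 21.64
  t = (30 x 8 + 121) / 5.5 = 65.64 (outside (0, 60))
  t = (30 x 8 - 239) / 5.5 = 0.18
  t = (30 x 8 + 239) / 5.5 = 87.09 (outside (0, 60))
Valid solutions in (0, 60): {0.18, 21.64} minutes.
The first occurrence is t = 0.18 minutes.
The hands form a 121-degree angle at 0.18 minutes past 8:00.

Final answer: 0.18 minutes past 8:00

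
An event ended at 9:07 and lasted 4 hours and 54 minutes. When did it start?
Starting time: 9:07 = 547 total minutes past 12:00
Subtracting: 4 hours and 54 minutes = 294 minutes
547 - 294 = 253 minutes
= 4 hours and 13 minutes past 12:00 = 4:13

Final answer: 4:13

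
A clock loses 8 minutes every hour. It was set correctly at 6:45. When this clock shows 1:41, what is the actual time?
For every 60 true minutes, the faulty clock advances 52 minutes, so 1 faulty-clock minute corresponds to 60/52 true minutes.
From 6:45 to 1:41 on the faulty dial is 416 minutes.
True elapsed: 416 x 60/52 = 480 minutes = 8 hours.
True time: 6:45 + 8 hours = 2:45.

Final answer: 2:45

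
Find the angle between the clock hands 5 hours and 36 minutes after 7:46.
First find the time 5 hours and 36 minutes after 7:46.
Total minutes: 7 x 60 + 46 + 5 x 60 + 36 = 802.
802 mod 720 = 82 minutes = 1:22.
Now compute the angle at 1:22:
Hour hand: 1 x 30 + 22 x 0.5 = 41 degrees
Minute hand: 22 x 6 = 132 degrees
Difference: |41 - 132| = 91 degrees
The angle is 91 degrees

Final answer: 91 degrees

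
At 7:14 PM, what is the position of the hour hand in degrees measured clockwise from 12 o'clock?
The hour hand moves 30 degrees per hour and 0.5 degrees per minute.
At 7:14: (7) x 30 + 14 x 0.5 = 210 + 7 = 217 degrees

Final answer: 217 degrees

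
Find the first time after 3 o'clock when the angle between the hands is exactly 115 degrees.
At t minutes past 3:00, the hour hand is at 30 x 3 + 0.5t degrees and the minute hand is at 6t degrees.
The smaller angle between them is 115 degrees when |30H - 5.5t| = 115 or |30H - 5.5t| = 245.
With H = 3, solve 30 x 3 - 5.5t = +/- target for each target:
  t = (30 x 3 - 115) / 5.5 = -4.55 (outside (0, 60))
  t = (30 x 3 + 115) / 5.5 = 37.27
  t = (30 x 3 - 245) / 5.5 = -28.18 (outside (0, 60))
  t = (30 x 3 + 245) / 5.5 = 60.91 (outside (0, 60))
Valid solutions in (0, 60): {37.27} minutes.
The first occurrence is t = 37.27 minutes.
The hands form a 115-degree angle at 37.27 minutes past 3:00.

Final answer: 37.27 minutes past 3:00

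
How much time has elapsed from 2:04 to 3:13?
From 2:04 to 3:13:
(3 x 60 + 13) - (2 x 60 + 4) = 193 - 124 = 69 minutes
= 1 hour and 9 minutes

Final answer: 1 hour and 9 minutes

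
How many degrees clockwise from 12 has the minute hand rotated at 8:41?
The minute hand moves 6 degrees per minute.
At 8:41: 41 x 6 = 246 degrees

Final answer: 246 degrees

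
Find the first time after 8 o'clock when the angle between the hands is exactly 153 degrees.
At t minutes past 8:00, the hour hand is at 30 x 8 + 0.5t degrees and the minute hand is at 6t degrees.
The smaller angle between them is 153 degrees when |30H - 5.5t| = 153 or |30H - 5.5t| = 207.
With H = 8, solve 30 x 8 - 5.5t = +/- target for each target:
  t = (30 x 8 - 153) / 5.5 = 15.82
  t = (30 x 8 + 153) / 5.5 = 71.45 (outside (0, 60))
  t = (30 x 8 - 207) / 5.5 = 6
  t = (30 x 8 + 207) / 5.5 = 81.27 (outside (0, 60))
Valid solutions in (0, 60): {6, 15.82} minutes.
The first occurrence is t = 6 minutes.
The hands form a 153-degree angle at 6 minutes past 8:00.

Final answer: 6 minutes past 8:00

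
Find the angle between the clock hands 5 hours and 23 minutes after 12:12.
First find the time 5 hours and 23 minutes after 12:12.
Total minutes: 12 x 60 + 12 + 5 x 60 + 23 = 1055.
1055 mod 720 = 335 minutes = 5:35.
Now compute the angle at 5:35:
Hour hand: 5 x 30 + 35 x 0.5 = 167.5 degrees
Minute hand: 35 x 6 = 210 degrees
Difference: |167.5 - 210| = 42.5 degrees
The angle is 42.5 degrees

Final answer: 42.5 degrees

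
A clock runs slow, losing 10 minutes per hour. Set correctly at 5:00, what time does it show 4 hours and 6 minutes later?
For every 60 true minutes, the faulty clock advances 60 - 10 = 50 minutes.
True elapsed: 4 hours and 6 minutes = 246 minutes.
Faulty clock advances: 246 x 50/60 = 205 minutes (drift: 41 minutes behind).
Shown time: 5:00 + 205 minutes = 8:25.

Final answer: 8:25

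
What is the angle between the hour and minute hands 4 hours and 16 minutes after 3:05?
First find the time 4 hours and 16 minutes after 3:05.
Total minutes: 3 x 60 + 5 + 4 x 60 + 16 = 441.
441 mod 720 = 441 minutes = 7:21.
Now compute the angle at 7:21:
Hour hand: 7 x 30 + 21 x 0.5 = 220.5 degrees
Minute hand: 21 x 6 = 126 degrees
Difference: |220.5 - 126| = 94.5 degrees
The angle is 94.5 degrees

Final answer: 94.5 degrees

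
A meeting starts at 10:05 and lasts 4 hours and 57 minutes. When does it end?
Starting time: 10:05
Adding 57 minutes to 5 minutes: 5 + 57 = 62 minutes = 1 hour and 2 minutes
Adding 4 hours: 10 + 4 + 1 (carry) = 15 - 12 = 3
Final time: 3:02

Final answer: 3:02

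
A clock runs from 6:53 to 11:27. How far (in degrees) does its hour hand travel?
The hour hand moves 0.5 degrees per minute.
Time elapsed: 11:27 - 6:53 = 274 minutes
Angular displacement: 274 x 0.5 = 137 degrees

Final answer: 137 degrees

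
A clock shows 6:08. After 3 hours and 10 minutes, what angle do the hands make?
First find the time 3 hours and 10 minutes after 6:08.
Total minutes: 6 x 60 + 8 + 3 x 60 + 10 = 558.
558 mod 720 = 558 minutes = 9:18.
Now compute the angle at 9:18:
Hour hand: 9 x 30 + 18 x 0.5 = 279 degrees
Minute hand: 18 x 6 = 108 degrees
Difference: |279 - 108| = 171 degrees
The angle is 171 degrees

Final answer: 171 degrees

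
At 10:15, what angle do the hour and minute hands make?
Hour hand position: 10 x 30 + 15 x 0.5 = 307.5 degrees
Minute hand position: 15 x 6 = 90 degrees
Difference: |307.5 - 90| = 217.5 degrees
Since 217.5 > 180, the smaller angle is 360 - 217.5 = 142.5 degrees

Final answer: 142.5 degrees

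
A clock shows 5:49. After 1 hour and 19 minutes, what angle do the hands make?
First find the time 1 hour and 19 minutes after 5:49.
Total minutes: 5 x 60 + 49 + 1 x 60 + 19 = 428.
428 mod 720 = 428 minutes = 7:08.
Now compute the angle at 7:08:
Hour hand: 7 x 30 + 8 x 0.5 = 214 degrees
Minute hand: 8 x 6 = 48 degrees
Difference: |214 - 48| = 166 degrees
The angle is 166 degrees

Final answer: 166 degrees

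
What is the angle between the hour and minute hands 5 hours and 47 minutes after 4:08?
First find the time 5 hours and 47 minutes after 4:08.
Total minutes: 4 x 60 + 8 + 5 x 60 + 47 = 595.
595 mod 720 = 595 minutes = 9:55.
Now compute the angle at 9:55:
Hour hand: 9 x 30 + 55 x 0.5 = 297.5 degrees
Minute hand: 55 x 6 = 330 degrees
Difference: |297.5 - 330| = 32.5 degrees
The angle is 32.5 degrees

Final answer: 32.5 degrees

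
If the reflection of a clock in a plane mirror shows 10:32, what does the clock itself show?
Reflection across the vertical (12-6) axis maps a hand at angle A degrees to (360 - A) degrees, which sends a reading of T minutes past 12:00 to (720 - T) minutes past 12:00.
Mirror reads 10:32 = 632 minutes past 12:00.
Actual time: (720 - 632) mod 720 = 88 minutes = 1:28.

Final answer: 1:28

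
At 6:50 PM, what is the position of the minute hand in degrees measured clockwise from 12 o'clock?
The minute hand moves 6 degrees per minute.
At 6:50: 50 x 6 = 300 degrees

Final answer: 300 degrees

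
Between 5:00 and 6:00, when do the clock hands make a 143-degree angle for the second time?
At t minutes past 5:00, the hour hand is at 30 x 5 + 0.5t degrees and the minute hand is at 6t degrees.
The smaller angle between them is 143 degrees when |30H - 5.5t| = 143 or |30H - 5.5t| = 217.
With H = 5, solve 30 x 5 - 5.5t = +/- target for each target:
  t = (30 x 5 - 143) / 5.5 = 1.27
  t = (30 x 5 + 143) / 5.5 = 53.27
  t = (30 x 5 - 217) / 5.5 = -12.18 (outside (0, 60))
  t = (30 x 5 + 217) / 5.5 = 66.73 (outside (0, 60))
Valid solutions in (0, 60): {1.27, 53.27} minutes.
The second occurrence is t = 53.27 minutes.
The hands form a 143-degree angle at 53.27 minutes past 5:00.

Final answer: 53.27 minutes past 5:00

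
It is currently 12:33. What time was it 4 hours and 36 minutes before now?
Starting time: 12:33 = 33 total minutes past 12:00
Subtracting: 4 hours and 36 minutes = 276 minutes
33 - 276 = -243 (negative, add 12 hours = 720) = 477 minutes
= 7 hours and 57 minutes past 12:00 = 7:57

Final answer: 7:57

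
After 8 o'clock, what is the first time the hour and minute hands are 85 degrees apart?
At t minutes past 8:00, the hour hand is at 30 x 8 + 0.5t degrees and the minute hand is at 6t degrees.
The smaller angle between them is 85 degrees when |30H - 5.5t| = 85 or |30H - 5.5t| = 275.
With H = 8, solve 30 x 8 - 5.5t = +/- target for each target:
  t = (30 x 8 - 85) / 5.5 = 28.18
  t = (30 x 8 + 85) / 5.5 = 59.09
  t = (30 x 8 - 275) / 5.5 = -6.36 (outside (0, 60))
  t = (30 x 8 + 275) / 5.5 = 93.64 (outside (0, 60))
Valid solutions in (0, 60): {28.18, 59.09} minutes.
The first occurrence is t = 28.18 minutes.
The hands form a 85-degree angle at 28.18 minutes past 8:00.

Final answer: 28.18 minutes past 8:00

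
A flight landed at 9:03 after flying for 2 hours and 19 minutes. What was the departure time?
Starting time: 9:03 = 543 total minutes past 12:00
Subtracting: 2 hours and 19 minutes = 139 minutes
543 - 139 = 404 minutes
= 6 hours and 44 minutes past 12:00 = 6:44

Final answer: 6:44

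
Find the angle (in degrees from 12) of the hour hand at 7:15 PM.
The hour hand moves 30 degrees per hour and 0.5 degrees per minute.
At 7:15: (7) x 30 + 15 x 0.5 = 210 + 7.5 = 217.5 degrees

Final answer: 217.5 degrees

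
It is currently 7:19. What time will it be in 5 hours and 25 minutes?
Starting time: 7:19
Adding 25 minutes to 19 minutes: 19 + 25 = 44 minutes
Adding 5 hours: 7 + 5 = 12
Final time: 12:44

Final answer: 12:44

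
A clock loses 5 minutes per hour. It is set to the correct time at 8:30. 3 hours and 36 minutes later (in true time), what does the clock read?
For every 60 true minutes, the faulty clock advances 60 - 5 = 55 minutes.
True elapsed: 3 hours and 36 minutes = 216 minutes.
Faulty clock advances: 216 x 55/60 = 198 minutes (drift: 18 minutes behind).
Shown time: 8:30 + 198 minutes = 11:48.

Final answer: 11:48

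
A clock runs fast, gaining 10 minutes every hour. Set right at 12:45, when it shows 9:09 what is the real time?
For every 60 true minutes, the faulty clock advances 70 minutes, so 1 faulty-clock minute corresponds to 60/70 true minutes.
From 12:45 to 9:09 on the faulty dial is 504 minutes.
True elapsed: 504 x 60/70 = 432 minutes = 7 hours and 12 minutes.
True time: 12:45 + 7 hours and 12 minutes = 7:57.

Final answer: 7:57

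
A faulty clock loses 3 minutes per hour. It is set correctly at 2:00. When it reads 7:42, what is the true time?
For every 60 true minutes, the faulty clock advances 57 minutes, so 1 faulty-clock minute corresponds to 60/57 true minutes.
From 2:00 to 7:42 on the faulty dial is 342 minutes.
True elapsed: 342 x 60/57 = 360 minutes = 6 hours.
True time: 2:00 + 6 hours = 8:00.

Final answer: 8:00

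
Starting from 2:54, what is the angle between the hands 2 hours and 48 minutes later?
First find the time 2 hours and 48 minutes after 2:54.
Total minutes: 2 x 60 + 54 + 2 x 60 + 48 = 342.
342 mod 720 = 342 minutes = 5:42.
Now compute the angle at 5:42:
Hour hand: 5 x 30 + 42 x 0.5 = 171 degrees
Minute hand: 42 x 6 = 252 degrees
Difference: |171 - 252| = 81 degrees
The angle is 81 degrees

Final answer: 81 degrees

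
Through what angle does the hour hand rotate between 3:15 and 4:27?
The hour hand moves 0.5 degrees per minute.
Time elapsed: 4:27 - 3:15 = 72 minutes
Angular displacement: 72 x 0.5 = 36 degrees

Final answer: 36 degrees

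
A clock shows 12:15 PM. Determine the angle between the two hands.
Hour hand position: 0 x 30 + 15 x 0.5 = 7.5 degrees
Minute hand position: 15 x 6 = 90 degrees
Difference: |7.5 - 90| = 82.5 degrees
The angle between the hands is 82.5 degrees

Final answer: 82.5 degrees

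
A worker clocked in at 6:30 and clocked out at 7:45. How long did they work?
From 6:30 to 7:45:
(7 x 60 + 45) - (6 x 60 + 30) = 465 - 390 = 75 minutes
= 1 hour and 15 minutes

Final answer: 1 hour and 15 minutes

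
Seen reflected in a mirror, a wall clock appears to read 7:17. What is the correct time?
Reflection across the vertical (12-6) axis maps a hand at angle A degrees to (360 - A) degrees, which sends a reading of T minutes past 12:00 to (720 - T) minutes past 12:00.
Mirror reads 7:17 = 437 minutes past 12:00.
Actual time: (720 - 437) mod 720 = 283 minutes = 4:43.

Final answer: 4:43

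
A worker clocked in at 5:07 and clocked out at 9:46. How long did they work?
From 5:07 to 9:46:
(9 x 60 + 46) - (5 x 60 + 7) = 586 - 307 = 279 minutes
= 4 hours and 39 minutes

Final answer: 4 hours and 39 minutes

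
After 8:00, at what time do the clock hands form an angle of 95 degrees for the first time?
At t minutes past 8:00, the hour hand is at 30 x 8 + 0.5t degrees and the minute hand is at 6t degrees.
The smaller angle between them is 95 degrees when |30H - 5.5t| = 95 or |30H - 5.5t| = 265.
With H = 8, solve 30 x 8 - 5.5t = +/- target for each target:
  t = (30 x 8 - 95) / 5.5 = 26.36
  t = (30 x 8 + 95) / 5.5 = 60.91 (outside (0, 60))
  t = (30 x 8 - 265) / 5.5 = -4.55 (outside (0, 60))
  t = (30 x 8 + 265) / 5.5 = 91.82 (outside (0, 60))
Valid solutions in (0, 60): {26.36} minutes.
The first occurrence is t = 26.36 minutes.
The hands form a 95-degree angle at 26.36 minutes past 8:00.

Final answer: 26.36 minutes past 8:00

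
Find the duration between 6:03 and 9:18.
From 6:03 to 9:18:
(9 x 60 + 18) - (6 x 60 + 3) = 558 - 363 = 195 minutes
= 3 hours and 15 minutes

Final answer: 3 hours and 15 minutes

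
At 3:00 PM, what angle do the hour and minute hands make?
Hour hand position: 3 x 30 + 0 x 0.5 = 90 degrees
Minute hand position: 0 x 6 = 0 degrees
Difference: |90 - 0| = 90 degrees
The angle between the hands is 90 degrees

Final answer: 90 degrees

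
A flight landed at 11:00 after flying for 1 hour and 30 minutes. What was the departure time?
Starting time: 11:00 = 660 total minutes past 12:00
Subtracting: 1 hour and 30 minutes = 90 minutes
660 - 90 = 570 minutes
= 9 hours and 30 minutes past 12:00 = 9:30

Final answer: 9:30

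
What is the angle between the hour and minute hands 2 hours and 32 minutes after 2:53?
First find the time 2 hours and 32 minutes after 2:53.
Total minutes: 2 x 60 + 53 + 2 x 60 + 32 = 325.
325 mod 720 = 325 minutes = 5:25.
Now compute the angle at 5:25:
Hour hand: 5 x 30 + 25 x 0.5 = 162.5 degrees
Minute hand: 25 x 6 = 150 degrees
Difference: |162.5 - 150| = 12.5 degrees
The angle is 12.5 degrees

Final answer: 12.5 degrees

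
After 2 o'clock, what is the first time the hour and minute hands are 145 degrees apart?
At t minutes past 2:00, the hour hand is at 30 x 2 + 0.5t degrees and the minute hand is at 6t degrees.
The smaller angle between them is 145 degrees when |30H - 5.5t| = 145 or |30H - 5.5t| = 215.
With H = 2, solve 30 x 2 - 5.5t = +/- target for each target:
  t = (30 x 2 - 145) / 5.5 = -15.45 (outside (0, 60))
  t = (30 x 2 + 145) / 5.5 = 37.27
  t = (30 x 2 - 215) / 5.5 = -28.18 (outside (0, 60))
  t = (30 x 2 + 215) / 5.5 = 50
Valid solutions in (0, 60): {37.27, 50} minutes.
The first occurrence is t = 37.27 minutes.
The hands form a 145-degree angle at 37.27 minutes past 2:00.

Final answer: 37.27 minutes past 2:00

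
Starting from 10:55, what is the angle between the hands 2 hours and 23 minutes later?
First find the time 2 hours and 23 minutes after 10:55.
Total minutes: 10 x 60 + 55 + 2 x 60 + 23 = 798.
798 mod 720 = 78 minutes = 1:18.
Now compute the angle at 1:18:
Hour hand: 1 x 30 + 18 x 0.5 = 39 degrees
Minute hand: 18 x 6 = 108 degrees
Difference: |39 - 108| = 69 degrees
The angle is 69 degrees

Final answer: 69 degrees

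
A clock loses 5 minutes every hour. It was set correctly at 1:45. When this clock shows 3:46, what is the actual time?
For every 60 true minutes, the faulty clock advances 55 minutes, so 1 faulty-clock minute corresponds to 60/55 true minutes.
From 1:45 to 3:46 on the faulty dial is 121 minutes.
True elapsed: 121 x 60/55 = 132 minutes = 2 hours and 12 minutes.
True time: 1:45 + 2 hours and 12 minutes = 3:57.

Final answer: 3:57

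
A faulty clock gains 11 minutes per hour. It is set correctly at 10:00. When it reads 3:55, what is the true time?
For every 60 true minutes, the faulty clock advances 71 minutes, so 1 faulty-clock minute corresponds to 60/71 true minutes.
From 10:00 to 3:55 on the faulty dial is 355 minutes.
True elapsed: 355 x 60/71 = 300 minutes = 5 hours.
True time: 10:00 + 5 hours = 3:00.

Final answer: 3:00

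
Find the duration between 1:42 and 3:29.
From 1:42 to 3:29:
(3 x 60 + 29) - (1 x 60 + 42) = 209 - 102 = 107 minutes
= 1 hour and 47 minutes

Final answer: 1 hour and 47 minutes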